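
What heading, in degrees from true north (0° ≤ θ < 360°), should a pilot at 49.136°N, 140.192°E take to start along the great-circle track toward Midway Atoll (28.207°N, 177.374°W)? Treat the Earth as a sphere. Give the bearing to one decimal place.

107.1°

Δλ = -177.374 − 140.192 = -317.566°; wrapped into (−180°, 180°]: 42.434°.
θ = atan2( sin Δλ · cos φ₂ , cos φ₁ · sin φ₂ − sin φ₁ · cos φ₂ · cos Δλ )
  = atan2(0.59461, -0.18264) = 107.074° → normalised to [0°, 360°): 107.074°.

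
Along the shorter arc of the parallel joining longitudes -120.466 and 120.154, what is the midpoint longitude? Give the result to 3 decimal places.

Signed shortest Δλ from -120.466° to +120.154° is -119.380°.
Midpoint longitude = -120.466° + (-119.380°)/2 = -120.466° − 59.690° = -180.156°.
Normalise into (−180°, 180°]: +179.844°.
(The naïve average (-120.466 + +120.154)/2 = -0.156° is on the wrong side of the globe.)

+179.844°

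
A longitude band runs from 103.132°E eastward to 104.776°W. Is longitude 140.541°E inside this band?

Yes

Band width going east from +103.132° to -104.776°: ((-104.776 − 103.132) mod 360) = 152.092°.
Offset of +140.541° east of the west edge: ((140.541 − 103.132) mod 360) = 37.409°.
37.409° ≤ 152.092° ⇒ inside.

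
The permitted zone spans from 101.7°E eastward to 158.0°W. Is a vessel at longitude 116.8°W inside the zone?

Band width going east from +101.7° to -158.0°: ((-158.0 − 101.7) mod 360) = 100.3°.
Offset of -116.8° east of the west edge: ((-116.8 − 101.7) mod 360) = 141.5°.
141.5° > 100.3° ⇒ outside.

No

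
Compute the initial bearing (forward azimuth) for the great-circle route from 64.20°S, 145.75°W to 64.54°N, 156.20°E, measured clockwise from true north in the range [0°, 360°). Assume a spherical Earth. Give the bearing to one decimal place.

328.6°

Δλ = 156.20 − -145.75 = 301.95°; wrapped into (−180°, 180°]: -58.05°.
θ = atan2( sin Δλ · cos φ₂ , cos φ₁ · sin φ₂ − sin φ₁ · cos φ₂ · cos Δλ )
  = atan2(-0.36476, 0.59777) = -31.391° → normalised to [0°, 360°): 328.609°.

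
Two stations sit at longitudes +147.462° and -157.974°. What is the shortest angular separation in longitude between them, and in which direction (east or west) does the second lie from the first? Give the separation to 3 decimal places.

Raw difference: -157.974 − 147.462 = -305.436°.
Normalise into (−180°, 180°]: -305.436° + 360° = 54.564°.
Positive ⇒ the second point lies to the east; separation 54.564°.

54.564° east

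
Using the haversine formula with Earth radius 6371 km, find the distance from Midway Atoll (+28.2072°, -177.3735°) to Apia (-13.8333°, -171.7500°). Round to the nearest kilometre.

4714 km

Δλ = -171.7500 − -177.3735 = 5.6235°.
Δφ = -13.8333 − 28.2072 = -42.0405°.
a = sin²(Δφ/2) + cos φ₁ · cos φ₂ · sin²(Δλ/2) = 0.130723.
c = 2·atan2(√a, √(1−a)) = 0.73987 rad → d = 6371·c ≈ 4713.74 km.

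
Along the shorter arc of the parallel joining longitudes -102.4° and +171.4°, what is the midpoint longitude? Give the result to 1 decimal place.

-145.5°

Signed shortest Δλ from -102.4° to +171.4° is -86.2°.
Midpoint longitude = -102.4° + (-86.2°)/2 = -102.4° − 43.1° = -145.5°.
(The naïve average (-102.4 + +171.4)/2 = 34.5° is on the wrong side of the globe.)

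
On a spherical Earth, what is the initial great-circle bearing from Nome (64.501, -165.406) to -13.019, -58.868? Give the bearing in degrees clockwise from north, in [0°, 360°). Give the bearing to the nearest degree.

Δλ = -58.868 − -165.406 = 106.538°.
θ = atan2( sin Δλ · cos φ₂ , cos φ₁ · sin φ₂ − sin φ₁ · cos φ₂ · cos Δλ )
  = atan2(0.93399, 0.15334) = 80.676° → normalised to [0°, 360°): 80.676°.

81°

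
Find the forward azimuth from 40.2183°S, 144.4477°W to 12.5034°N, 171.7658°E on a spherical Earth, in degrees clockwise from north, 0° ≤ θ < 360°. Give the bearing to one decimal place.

Δλ = 171.7658 − -144.4477 = 316.2135°; wrapped into (−180°, 180°]: -43.7865°.
θ = atan2( sin Δλ · cos φ₂ , cos φ₁ · sin φ₂ − sin φ₁ · cos φ₂ · cos Δλ )
  = atan2(-0.67556, 0.62041) = -47.437° → normalised to [0°, 360°): 312.563°.

312.6°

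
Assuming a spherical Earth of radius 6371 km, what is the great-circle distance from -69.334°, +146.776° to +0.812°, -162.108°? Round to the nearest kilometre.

Δλ = -162.108 − 146.776 = -308.884°; wrapped into (−180°, 180°]: 51.116°.
Δφ = 0.812 − -69.334 = 70.146°.
a = sin²(Δφ/2) + cos φ₁ · cos φ₂ · sin²(Δλ/2) = 0.395869.
c = 2·atan2(√a, √(1−a)) = 1.36100 rad → d = 6371·c ≈ 8670.92 km.

8671 km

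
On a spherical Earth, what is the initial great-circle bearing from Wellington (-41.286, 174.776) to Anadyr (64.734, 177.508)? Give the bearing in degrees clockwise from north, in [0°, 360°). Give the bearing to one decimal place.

1.2°

Δλ = 177.508 − 174.776 = 2.732°.
θ = atan2( sin Δλ · cos φ₂ , cos φ₁ · sin φ₂ − sin φ₁ · cos φ₂ · cos Δλ )
  = atan2(0.02034, 0.96085) = 1.213° → normalised to [0°, 360°): 1.213°.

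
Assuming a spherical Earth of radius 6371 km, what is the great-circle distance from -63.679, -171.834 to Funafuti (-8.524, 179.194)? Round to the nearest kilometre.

6175 km

Δλ = 179.194 − -171.834 = 351.028°; wrapped into (−180°, 180°]: -8.972°.
Δφ = -8.524 − -63.679 = 55.155°.
a = sin²(Δφ/2) + cos φ₁ · cos φ₂ · sin²(Δλ/2) = 0.217003.
c = 2·atan2(√a, √(1−a)) = 0.96916 rad → d = 6371·c ≈ 6174.51 km.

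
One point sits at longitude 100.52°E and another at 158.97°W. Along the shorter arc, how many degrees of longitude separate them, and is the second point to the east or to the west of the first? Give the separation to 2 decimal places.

100.51° east

Raw difference: -158.97 − 100.52 = -259.49°.
Normalise into (−180°, 180°]: -259.49° + 360° = 100.51°.
Positive ⇒ the second point lies to the east; separation 100.51°.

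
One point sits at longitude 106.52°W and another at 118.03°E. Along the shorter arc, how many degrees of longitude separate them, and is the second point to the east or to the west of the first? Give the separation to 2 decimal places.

135.45° west

Raw difference: 118.03 − -106.52 = 224.55°.
Normalise into (−180°, 180°]: 224.55° − 360° = -135.45°.
Negative ⇒ the second point lies to the west; separation 135.45°.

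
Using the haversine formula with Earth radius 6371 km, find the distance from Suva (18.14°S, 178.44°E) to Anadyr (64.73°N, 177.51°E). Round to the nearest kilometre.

9215 km

Δλ = 177.51 − 178.44 = -0.93°.
Δφ = 64.73 − -18.14 = 82.87°.
a = sin²(Δφ/2) + cos φ₁ · cos φ₂ · sin²(Δλ/2) = 0.437966.
c = 2·atan2(√a, √(1−a)) = 1.44641 rad → d = 6371·c ≈ 9215.07 km.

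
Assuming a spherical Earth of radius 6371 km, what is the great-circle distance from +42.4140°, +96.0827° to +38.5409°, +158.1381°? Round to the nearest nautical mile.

2780 nmi

Δλ = 158.1381 − 96.0827 = 62.0554°.
Δφ = 38.5409 − 42.4140 = -3.8731°.
a = sin²(Δφ/2) + cos φ₁ · cos φ₂ · sin²(Δλ/2) = 0.154569.
c = 2·atan2(√a, √(1−a)) = 0.80812 rad → d = 6371·c ≈ 5148.51 km ≈ 2779.97 nmi.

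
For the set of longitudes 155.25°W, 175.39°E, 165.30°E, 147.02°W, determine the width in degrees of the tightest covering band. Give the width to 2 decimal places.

47.68°

Sort the longitudes: -155.25°, -147.02°, +165.30°, +175.39°.
Eastward gaps between consecutive values (wrapping around): 8.23°, 312.32°, 10.09°, 29.36°.
Largest gap = 312.32° ⇒ minimal covering band is its complement: 360° − 312.32° = 47.68°.
Band runs from +165.30° eastward to -147.02°, crossing the antimeridian.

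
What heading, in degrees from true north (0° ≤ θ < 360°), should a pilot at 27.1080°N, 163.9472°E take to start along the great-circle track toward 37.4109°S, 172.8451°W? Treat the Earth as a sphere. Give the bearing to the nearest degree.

160°

Δλ = -172.8451 − 163.9472 = -336.7923°; wrapped into (−180°, 180°]: 23.2077°.
θ = atan2( sin Δλ · cos φ₂ , cos φ₁ · sin φ₂ − sin φ₁ · cos φ₂ · cos Δλ )
  = atan2(0.31301, -0.87344) = 160.284° → normalised to [0°, 360°): 160.284°.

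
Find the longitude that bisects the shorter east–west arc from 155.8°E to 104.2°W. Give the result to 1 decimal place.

Signed shortest Δλ from +155.8° to -104.2° is +100.0°.
Midpoint longitude = +155.8° + (+100.0°)/2 = +155.8° + 50.0° = +205.8°.
Normalise into (−180°, 180°]: -154.2°.
(The naïve average (+155.8 + -104.2)/2 = 25.8° is on the wrong side of the globe.)

154.2°W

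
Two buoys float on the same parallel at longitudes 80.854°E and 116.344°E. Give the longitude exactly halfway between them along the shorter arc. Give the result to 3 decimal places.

98.599°E

Signed shortest Δλ from +80.854° to +116.344° is +35.490°.
Midpoint longitude = +80.854° + (+35.490°)/2 = +80.854° + 17.745° = +98.599°.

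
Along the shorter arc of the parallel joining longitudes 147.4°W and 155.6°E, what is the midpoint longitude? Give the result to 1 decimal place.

175.9°W

Signed shortest Δλ from -147.4° to +155.6° is -57.0°.
Midpoint longitude = -147.4° + (-57.0°)/2 = -147.4° − 28.5° = -175.9°.
(The naïve average (-147.4 + +155.6)/2 = 4.1° is on the wrong side of the globe.)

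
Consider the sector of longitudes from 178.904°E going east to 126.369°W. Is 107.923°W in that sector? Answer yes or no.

No

Band width going east from +178.904° to -126.369°: ((-126.369 − 178.904) mod 360) = 54.727°.
Offset of -107.923° east of the west edge: ((-107.923 − 178.904) mod 360) = 73.173°.
73.173° > 54.727° ⇒ outside.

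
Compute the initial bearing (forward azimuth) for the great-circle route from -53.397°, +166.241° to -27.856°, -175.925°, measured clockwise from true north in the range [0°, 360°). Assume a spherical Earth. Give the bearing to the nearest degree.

34°

Δλ = -175.925 − 166.241 = -342.166°; wrapped into (−180°, 180°]: 17.834°.
θ = atan2( sin Δλ · cos φ₂ , cos φ₁ · sin φ₂ − sin φ₁ · cos φ₂ · cos Δλ )
  = atan2(0.27077, 0.39705) = 34.292° → normalised to [0°, 360°): 34.292°.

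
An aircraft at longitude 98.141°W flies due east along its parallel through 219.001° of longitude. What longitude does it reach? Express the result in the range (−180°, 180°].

Start at -98.141°; shift +219.001° → +120.860°.
+120.860° already lies in (−180°, 180°].

120.860°E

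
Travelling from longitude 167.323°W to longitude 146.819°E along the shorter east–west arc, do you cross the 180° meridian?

Naïve |146.819 − -167.323| = 314.142° > 180°, so the shorter arc goes the other way round — across 180°.
Signed shortest Δλ = ((146.819 − -167.323 + 180) mod 360) − 180 = -45.858°.
Going west by 45.858° from -167.323° passes through 180° before reaching +146.819°.

Yes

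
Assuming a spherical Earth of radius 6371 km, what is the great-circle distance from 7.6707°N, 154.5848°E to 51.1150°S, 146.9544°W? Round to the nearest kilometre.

8584 km

Δλ = -146.9544 − 154.5848 = -301.5392°; wrapped into (−180°, 180°]: 58.4608°.
Δφ = -51.1150 − 7.6707 = -58.7857°.
a = sin²(Δφ/2) + cos φ₁ · cos φ₂ · sin²(Δλ/2) = 0.389235.
c = 2·atan2(√a, √(1−a)) = 1.34741 rad → d = 6371·c ≈ 8584.37 km.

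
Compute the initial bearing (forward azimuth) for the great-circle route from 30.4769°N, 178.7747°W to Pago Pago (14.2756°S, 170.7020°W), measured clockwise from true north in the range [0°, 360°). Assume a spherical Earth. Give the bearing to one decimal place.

Δλ = -170.7020 − -178.7747 = 8.0727°.
θ = atan2( sin Δλ · cos φ₂ , cos φ₁ · sin φ₂ − sin φ₁ · cos φ₂ · cos Δλ )
  = atan2(0.13609, -0.69917) = 168.985° → normalised to [0°, 360°): 168.985°.

169.0°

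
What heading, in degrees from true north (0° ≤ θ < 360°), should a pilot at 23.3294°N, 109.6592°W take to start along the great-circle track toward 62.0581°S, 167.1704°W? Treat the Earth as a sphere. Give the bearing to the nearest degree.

Δλ = -167.1704 − -109.6592 = -57.5112°.
θ = atan2( sin Δλ · cos φ₂ , cos φ₁ · sin φ₂ − sin φ₁ · cos φ₂ · cos Δλ )
  = atan2(-0.39524, -0.91087) = -156.543° → normalised to [0°, 360°): 203.457°.

203°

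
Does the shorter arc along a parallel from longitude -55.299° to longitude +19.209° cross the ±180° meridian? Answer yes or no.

No

Signed shortest Δλ = ((19.209 − -55.299 + 180) mod 360) − 180 = 74.508°.
Going east by 74.508° from -55.299° reaches +19.209° without touching 180°.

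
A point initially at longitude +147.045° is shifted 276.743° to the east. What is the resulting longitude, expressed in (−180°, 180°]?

+63.788°

Start at +147.045°; shift +276.743° → +423.788°.
+423.788° lies outside (−180°, 180°]; subtract 360° → +63.788°.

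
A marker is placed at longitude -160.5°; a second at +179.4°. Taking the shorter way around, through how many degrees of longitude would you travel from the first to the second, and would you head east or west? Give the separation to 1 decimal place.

20.1° west

Raw difference: 179.4 − -160.5 = 339.9°.
Normalise into (−180°, 180°]: 339.9° − 360° = -20.1°.
Negative ⇒ the second point lies to the west; separation 20.1°.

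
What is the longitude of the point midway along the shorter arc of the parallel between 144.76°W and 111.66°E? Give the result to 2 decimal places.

Signed shortest Δλ from -144.76° to +111.66° is -103.58°.
Midpoint longitude = -144.76° + (-103.58°)/2 = -144.76° − 51.79° = -196.55°.
Normalise into (−180°, 180°]: +163.45°.
(The naïve average (-144.76 + +111.66)/2 = -16.55° is on the wrong side of the globe.)

163.45°E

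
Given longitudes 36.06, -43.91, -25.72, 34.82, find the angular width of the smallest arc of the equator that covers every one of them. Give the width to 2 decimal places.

79.97°

Sort the longitudes: -43.91°, -25.72°, +34.82°, +36.06°.
Eastward gaps between consecutive values (wrapping around): 18.19°, 60.54°, 1.24°, 280.03°.
Largest gap = 280.03° ⇒ minimal covering band is its complement: 360° − 280.03° = 79.97°.
Band runs from -43.91° eastward to +36.06°.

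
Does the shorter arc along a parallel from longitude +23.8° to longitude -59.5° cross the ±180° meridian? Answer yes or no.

No

Signed shortest Δλ = ((-59.5 − 23.8 + 180) mod 360) − 180 = -83.3°.
Going west by 83.3° from +23.8° reaches -59.5° without touching 180°.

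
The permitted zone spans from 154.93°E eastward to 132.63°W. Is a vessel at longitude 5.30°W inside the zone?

No

Band width going east from +154.93° to -132.63°: ((-132.63 − 154.93) mod 360) = 72.44°.
Offset of -5.30° east of the west edge: ((-5.30 − 154.93) mod 360) = 199.77°.
199.77° > 72.44° ⇒ outside.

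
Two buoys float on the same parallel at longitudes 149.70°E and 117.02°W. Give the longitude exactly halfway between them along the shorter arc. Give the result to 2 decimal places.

Signed shortest Δλ from +149.70° to -117.02° is +93.28°.
Midpoint longitude = +149.70° + (+93.28°)/2 = +149.70° + 46.64° = +196.34°.
Normalise into (−180°, 180°]: -163.66°.
(The naïve average (+149.70 + -117.02)/2 = 16.34° is on the wrong side of the globe.)

163.66°W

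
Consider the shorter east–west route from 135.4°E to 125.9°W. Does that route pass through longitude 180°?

Yes

Naïve |-125.9 − 135.4| = 261.3° > 180°, so the shorter arc goes the other way round — across 180°.
Signed shortest Δλ = ((-125.9 − 135.4 + 180) mod 360) − 180 = 98.7°.
Going east by 98.7° from +135.4° passes through 180° before reaching -125.9°.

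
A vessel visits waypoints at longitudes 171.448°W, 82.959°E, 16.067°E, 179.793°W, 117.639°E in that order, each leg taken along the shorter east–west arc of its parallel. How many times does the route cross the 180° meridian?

Leg 1: -171.448° → +82.959°, shortest Δλ = -105.593° (west) — crosses 180°.
Leg 2: +82.959° → +16.067°, shortest Δλ = -66.892° (west) — does not cross 180°.
Leg 3: +16.067° → -179.793°, shortest Δλ = 164.14° (east) — crosses 180°.
Leg 4: -179.793° → +117.639°, shortest Δλ = -62.568° (west) — crosses 180°.
Total crossings: 3.

3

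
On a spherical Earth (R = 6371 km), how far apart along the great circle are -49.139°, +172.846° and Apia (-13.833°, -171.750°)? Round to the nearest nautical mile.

Δλ = -171.750 − 172.846 = -344.596°; wrapped into (−180°, 180°]: 15.404°.
Δφ = -13.833 − -49.139 = 35.306°.
a = sin²(Δφ/2) + cos φ₁ · cos φ₂ · sin²(Δλ/2) = 0.103372.
c = 2·atan2(√a, √(1−a)) = 0.65466 rad → d = 6371·c ≈ 4170.82 km ≈ 2252.06 nmi.

2252 nmi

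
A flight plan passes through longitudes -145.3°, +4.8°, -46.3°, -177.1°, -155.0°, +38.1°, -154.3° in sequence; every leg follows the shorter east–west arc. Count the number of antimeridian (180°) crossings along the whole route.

2

Leg 1: -145.3° → +4.8°, shortest Δλ = 150.1° (east) — does not cross 180°.
Leg 2: +4.8° → -46.3°, shortest Δλ = -51.1° (west) — does not cross 180°.
Leg 3: -46.3° → -177.1°, shortest Δλ = -130.8° (west) — does not cross 180°.
Leg 4: -177.1° → -155.0°, shortest Δλ = 22.1° (east) — does not cross 180°.
Leg 5: -155.0° → +38.1°, shortest Δλ = -166.9° (west) — crosses 180°.
Leg 6: +38.1° → -154.3°, shortest Δλ = 167.6° (east) — crosses 180°.
Total crossings: 2.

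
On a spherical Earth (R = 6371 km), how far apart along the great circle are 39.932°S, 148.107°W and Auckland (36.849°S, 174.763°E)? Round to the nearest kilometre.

Δλ = 174.763 − -148.107 = 322.870°; wrapped into (−180°, 180°]: -37.130°.
Δφ = -36.849 − -39.932 = 3.083°.
a = sin²(Δφ/2) + cos φ₁ · cos φ₂ · sin²(Δλ/2) = 0.062923.
c = 2·atan2(√a, √(1−a)) = 0.50711 rad → d = 6371·c ≈ 3230.77 km.

3231 km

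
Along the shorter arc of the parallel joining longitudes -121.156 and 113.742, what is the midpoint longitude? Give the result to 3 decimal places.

+176.293°

Signed shortest Δλ from -121.156° to +113.742° is -125.102°.
Midpoint longitude = -121.156° + (-125.102°)/2 = -121.156° − 62.551° = -183.707°.
Normalise into (−180°, 180°]: +176.293°.
(The naïve average (-121.156 + +113.742)/2 = -3.707° is on the wrong side of the globe.)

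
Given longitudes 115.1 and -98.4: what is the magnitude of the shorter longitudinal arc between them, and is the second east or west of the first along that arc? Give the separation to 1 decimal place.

146.5° east

Raw difference: -98.4 − 115.1 = -213.5°.
Normalise into (−180°, 180°]: -213.5° + 360° = 146.5°.
Positive ⇒ the second point lies to the east; separation 146.5°.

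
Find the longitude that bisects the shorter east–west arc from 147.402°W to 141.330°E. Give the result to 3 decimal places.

Signed shortest Δλ from -147.402° to +141.330° is -71.268°.
Midpoint longitude = -147.402° + (-71.268°)/2 = -147.402° − 35.634° = -183.036°.
Normalise into (−180°, 180°]: +176.964°.
(The naïve average (-147.402 + +141.330)/2 = -3.036° is on the wrong side of the globe.)

176.964°E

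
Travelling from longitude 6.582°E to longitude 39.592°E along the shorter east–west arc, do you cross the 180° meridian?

No

Signed shortest Δλ = ((39.592 − 6.582 + 180) mod 360) − 180 = 33.01°.
Going east by 33.01° from +6.582° reaches +39.592° without touching 180°.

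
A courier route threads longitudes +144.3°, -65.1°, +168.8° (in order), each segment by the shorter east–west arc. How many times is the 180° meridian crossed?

2

Leg 1: +144.3° → -65.1°, shortest Δλ = 150.6° (east) — crosses 180°.
Leg 2: -65.1° → +168.8°, shortest Δλ = -126.1° (west) — crosses 180°.
Total crossings: 2.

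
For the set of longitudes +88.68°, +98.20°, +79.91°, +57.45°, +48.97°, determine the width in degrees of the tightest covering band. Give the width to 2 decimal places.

49.23°

Sort the longitudes: +48.97°, +57.45°, +79.91°, +88.68°, +98.20°.
Eastward gaps between consecutive values (wrapping around): 8.48°, 22.46°, 8.77°, 9.52°, 310.77°.
Largest gap = 310.77° ⇒ minimal covering band is its complement: 360° − 310.77° = 49.23°.
Band runs from +48.97° eastward to +98.20°.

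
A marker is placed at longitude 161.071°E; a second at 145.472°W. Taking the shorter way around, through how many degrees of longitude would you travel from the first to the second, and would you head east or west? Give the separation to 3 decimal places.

Raw difference: -145.472 − 161.071 = -306.543°.
Normalise into (−180°, 180°]: -306.543° + 360° = 53.457°.
Positive ⇒ the second point lies to the east; separation 53.457°.

53.457° east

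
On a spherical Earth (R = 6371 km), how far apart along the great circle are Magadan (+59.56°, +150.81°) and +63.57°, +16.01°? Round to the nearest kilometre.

Δλ = 16.01 − 150.81 = -134.80°.
Δφ = 63.57 − 59.56 = 4.01°.
a = sin²(Δφ/2) + cos φ₁ · cos φ₂ · sin²(Δλ/2) = 0.193426.
c = 2·atan2(√a, √(1−a)) = 0.91076 rad → d = 6371·c ≈ 5802.44 km.

5802 km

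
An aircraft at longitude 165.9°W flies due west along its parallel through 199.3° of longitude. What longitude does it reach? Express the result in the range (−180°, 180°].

5.2°W

Start at -165.9°; shift −199.3° → -365.2°.
-365.2° lies outside (−180°, 180°]; add 360° → -5.2°.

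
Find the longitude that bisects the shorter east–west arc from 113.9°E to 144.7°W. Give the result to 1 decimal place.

Signed shortest Δλ from +113.9° to -144.7° is +101.4°.
Midpoint longitude = +113.9° + (+101.4°)/2 = +113.9° + 50.7° = +164.6°.
(The naïve average (+113.9 + -144.7)/2 = -15.4° is on the wrong side of the globe.)

164.6°E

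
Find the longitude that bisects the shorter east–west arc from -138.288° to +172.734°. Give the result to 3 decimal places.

Signed shortest Δλ from -138.288° to +172.734° is -48.978°.
Midpoint longitude = -138.288° + (-48.978°)/2 = -138.288° − 24.489° = -162.777°.
(The naïve average (-138.288 + +172.734)/2 = 17.223° is on the wrong side of the globe.)

-162.777°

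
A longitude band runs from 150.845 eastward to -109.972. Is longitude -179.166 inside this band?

Yes

Band width going east from +150.845° to -109.972°: ((-109.972 − 150.845) mod 360) = 99.183°.
Offset of -179.166° east of the west edge: ((-179.166 − 150.845) mod 360) = 29.989°.
29.989° ≤ 99.183° ⇒ inside.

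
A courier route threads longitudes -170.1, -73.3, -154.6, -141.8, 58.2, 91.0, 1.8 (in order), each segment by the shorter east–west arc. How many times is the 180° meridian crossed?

1

Leg 1: -170.1° → -73.3°, shortest Δλ = 96.8° (east) — does not cross 180°.
Leg 2: -73.3° → -154.6°, shortest Δλ = -81.3° (west) — does not cross 180°.
Leg 3: -154.6° → -141.8°, shortest Δλ = 12.8° (east) — does not cross 180°.
Leg 4: -141.8° → +58.2°, shortest Δλ = -160.0° (west) — crosses 180°.
Leg 5: +58.2° → +91.0°, shortest Δλ = 32.8° (east) — does not cross 180°.
Leg 6: +91.0° → +1.8°, shortest Δλ = -89.2° (west) — does not cross 180°.
Total crossings: 1.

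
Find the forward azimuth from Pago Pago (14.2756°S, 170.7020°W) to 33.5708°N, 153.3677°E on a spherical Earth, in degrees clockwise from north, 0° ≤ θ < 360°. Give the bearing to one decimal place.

325.2°

Δλ = 153.3677 − -170.7020 = 324.0697°; wrapped into (−180°, 180°]: -35.9303°.
θ = atan2( sin Δλ · cos φ₂ , cos φ₁ · sin φ₂ − sin φ₁ · cos φ₂ · cos Δλ )
  = atan2(-0.48892, 0.70226) = -34.846° → normalised to [0°, 360°): 325.154°.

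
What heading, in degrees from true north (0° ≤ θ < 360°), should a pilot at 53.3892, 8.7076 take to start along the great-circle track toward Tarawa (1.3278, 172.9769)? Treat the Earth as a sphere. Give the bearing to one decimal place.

19.0°

Δλ = 172.9769 − 8.7076 = 164.2693°.
θ = atan2( sin Δλ · cos φ₂ , cos φ₁ · sin φ₂ − sin φ₁ · cos φ₂ · cos Δλ )
  = atan2(0.27104, 0.78625) = 19.021° → normalised to [0°, 360°): 19.021°.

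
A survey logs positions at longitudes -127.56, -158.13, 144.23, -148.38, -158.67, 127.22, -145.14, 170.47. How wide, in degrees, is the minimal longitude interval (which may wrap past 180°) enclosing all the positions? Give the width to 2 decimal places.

Sort the longitudes: -158.67°, -158.13°, -148.38°, -145.14°, -127.56°, +127.22°, +144.23°, +170.47°.
Eastward gaps between consecutive values (wrapping around): 0.54°, 9.75°, 3.24°, 17.58°, 254.78°, 17.01°, 26.24°, 30.86°.
Largest gap = 254.78° ⇒ minimal covering band is its complement: 360° − 254.78° = 105.22°.
Band runs from +127.22° eastward to -127.56°, crossing the antimeridian.

105.22°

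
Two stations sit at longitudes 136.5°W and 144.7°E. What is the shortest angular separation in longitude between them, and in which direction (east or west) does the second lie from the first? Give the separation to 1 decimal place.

Raw difference: 144.7 − -136.5 = 281.2°.
Normalise into (−180°, 180°]: 281.2° − 360° = -78.8°.
Negative ⇒ the second point lies to the west; separation 78.8°.

78.8° west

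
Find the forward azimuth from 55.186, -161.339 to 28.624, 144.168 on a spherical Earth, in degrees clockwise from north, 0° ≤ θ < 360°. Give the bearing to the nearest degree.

Δλ = 144.168 − -161.339 = 305.507°; wrapped into (−180°, 180°]: -54.493°.
θ = atan2( sin Δλ · cos φ₂ , cos φ₁ · sin φ₂ − sin φ₁ · cos φ₂ · cos Δλ )
  = atan2(-0.71455, -0.14506) = -101.476° → normalised to [0°, 360°): 258.524°.

259°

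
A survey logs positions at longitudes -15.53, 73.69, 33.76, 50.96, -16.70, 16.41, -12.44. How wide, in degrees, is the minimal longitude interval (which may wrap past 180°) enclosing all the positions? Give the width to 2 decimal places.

90.39°

Sort the longitudes: -16.70°, -15.53°, -12.44°, +16.41°, +33.76°, +50.96°, +73.69°.
Eastward gaps between consecutive values (wrapping around): 1.17°, 3.09°, 28.85°, 17.35°, 17.20°, 22.73°, 269.61°.
Largest gap = 269.61° ⇒ minimal covering band is its complement: 360° − 269.61° = 90.39°.
Band runs from -16.70° eastward to +73.69°.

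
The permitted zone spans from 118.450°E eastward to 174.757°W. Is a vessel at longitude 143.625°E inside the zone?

Yes

Band width going east from +118.450° to -174.757°: ((-174.757 − 118.450) mod 360) = 66.793°.
Offset of +143.625° east of the west edge: ((143.625 − 118.450) mod 360) = 25.175°.
25.175° ≤ 66.793° ⇒ inside.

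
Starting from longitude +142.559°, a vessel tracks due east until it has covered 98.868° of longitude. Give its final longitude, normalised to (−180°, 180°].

Start at +142.559°; shift +98.868° → +241.427°.
+241.427° lies outside (−180°, 180°]; subtract 360° → -118.573°.

-118.573°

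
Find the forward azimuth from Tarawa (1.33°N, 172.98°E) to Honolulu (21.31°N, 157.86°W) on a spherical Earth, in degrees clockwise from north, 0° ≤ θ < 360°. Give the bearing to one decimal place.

Δλ = -157.86 − 172.98 = -330.84°; wrapped into (−180°, 180°]: 29.16°.
θ = atan2( sin Δλ · cos φ₂ , cos φ₁ · sin φ₂ − sin φ₁ · cos φ₂ · cos Δλ )
  = atan2(0.45394, 0.34443) = 52.810° → normalised to [0°, 360°): 52.810°.

52.8°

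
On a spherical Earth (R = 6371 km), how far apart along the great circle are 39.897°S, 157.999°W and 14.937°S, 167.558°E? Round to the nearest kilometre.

Δλ = 167.558 − -157.999 = 325.557°; wrapped into (−180°, 180°]: -34.443°.
Δφ = -14.937 − -39.897 = 24.960°.
a = sin²(Δφ/2) + cos φ₁ · cos φ₂ · sin²(Δλ/2) = 0.111675.
c = 2·atan2(√a, √(1−a)) = 0.68147 rad → d = 6371·c ≈ 4341.63 km.

4342 km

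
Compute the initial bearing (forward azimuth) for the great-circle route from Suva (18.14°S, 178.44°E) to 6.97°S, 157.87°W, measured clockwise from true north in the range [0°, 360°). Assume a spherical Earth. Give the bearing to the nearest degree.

67°

Δλ = -157.87 − 178.44 = -336.31°; wrapped into (−180°, 180°]: 23.69°.
θ = atan2( sin Δλ · cos φ₂ , cos φ₁ · sin φ₂ − sin φ₁ · cos φ₂ · cos Δλ )
  = atan2(0.39882, 0.16768) = 67.196° → normalised to [0°, 360°): 67.196°.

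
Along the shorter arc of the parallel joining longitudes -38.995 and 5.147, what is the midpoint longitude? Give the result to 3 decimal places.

-16.924°

Signed shortest Δλ from -38.995° to +5.147° is +44.142°.
Midpoint longitude = -38.995° + (+44.142°)/2 = -38.995° + 22.071° = -16.924°.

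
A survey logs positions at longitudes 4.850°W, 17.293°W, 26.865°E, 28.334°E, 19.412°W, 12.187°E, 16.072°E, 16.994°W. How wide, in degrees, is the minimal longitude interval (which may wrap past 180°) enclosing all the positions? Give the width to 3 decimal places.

Sort the longitudes: -19.412°, -17.293°, -16.994°, -4.850°, +12.187°, +16.072°, +26.865°, +28.334°.
Eastward gaps between consecutive values (wrapping around): 2.119°, 0.299°, 12.144°, 17.037°, 3.885°, 10.793°, 1.469°, 312.254°.
Largest gap = 312.254° ⇒ minimal covering band is its complement: 360° − 312.254° = 47.746°.
Band runs from -19.412° eastward to +28.334°.

47.746°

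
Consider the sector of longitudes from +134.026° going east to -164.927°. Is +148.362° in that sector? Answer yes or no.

Yes

Band width going east from +134.026° to -164.927°: ((-164.927 − 134.026) mod 360) = 61.047°.
Offset of +148.362° east of the west edge: ((148.362 − 134.026) mod 360) = 14.336°.
14.336° ≤ 61.047° ⇒ inside.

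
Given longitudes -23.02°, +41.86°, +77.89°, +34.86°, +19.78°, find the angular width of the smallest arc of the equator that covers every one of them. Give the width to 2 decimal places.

Sort the longitudes: -23.02°, +19.78°, +34.86°, +41.86°, +77.89°.
Eastward gaps between consecutive values (wrapping around): 42.80°, 15.08°, 7.00°, 36.03°, 259.09°.
Largest gap = 259.09° ⇒ minimal covering band is its complement: 360° − 259.09° = 100.91°.
Band runs from -23.02° eastward to +77.89°.

100.91°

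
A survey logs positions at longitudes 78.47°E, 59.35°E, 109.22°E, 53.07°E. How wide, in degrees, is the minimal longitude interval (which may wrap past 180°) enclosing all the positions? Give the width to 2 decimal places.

56.15°

Sort the longitudes: +53.07°, +59.35°, +78.47°, +109.22°.
Eastward gaps between consecutive values (wrapping around): 6.28°, 19.12°, 30.75°, 303.85°.
Largest gap = 303.85° ⇒ minimal covering band is its complement: 360° − 303.85° = 56.15°.
Band runs from +53.07° eastward to +109.22°.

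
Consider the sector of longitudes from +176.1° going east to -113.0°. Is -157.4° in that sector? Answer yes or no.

Band width going east from +176.1° to -113.0°: ((-113.0 − 176.1) mod 360) = 70.9°.
Offset of -157.4° east of the west edge: ((-157.4 − 176.1) mod 360) = 26.5°.
26.5° ≤ 70.9° ⇒ inside.

Yes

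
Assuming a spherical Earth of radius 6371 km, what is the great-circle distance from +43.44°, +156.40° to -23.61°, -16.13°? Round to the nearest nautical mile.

9561 nmi

Δλ = -16.13 − 156.40 = -172.53°.
Δφ = -23.61 − 43.44 = -67.05°.
a = sin²(Δφ/2) + cos φ₁ · cos φ₂ · sin²(Δλ/2) = 0.967528.
c = 2·atan2(√a, √(1−a)) = 2.77922 rad → d = 6371·c ≈ 17706.38 km ≈ 9560.68 nmi.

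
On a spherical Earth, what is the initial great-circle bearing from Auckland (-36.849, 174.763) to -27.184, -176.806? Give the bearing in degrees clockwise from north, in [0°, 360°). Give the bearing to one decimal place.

38.8°

Δλ = -176.806 − 174.763 = -351.569°; wrapped into (−180°, 180°]: 8.431°.
θ = atan2( sin Δλ · cos φ₂ , cos φ₁ · sin φ₂ − sin φ₁ · cos φ₂ · cos Δλ )
  = atan2(0.13042, 0.16212) = 38.816° → normalised to [0°, 360°): 38.816°.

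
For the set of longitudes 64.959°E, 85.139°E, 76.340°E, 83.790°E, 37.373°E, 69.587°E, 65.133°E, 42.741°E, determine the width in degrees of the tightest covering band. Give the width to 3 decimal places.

Sort the longitudes: +37.373°, +42.741°, +64.959°, +65.133°, +69.587°, +76.340°, +83.790°, +85.139°.
Eastward gaps between consecutive values (wrapping around): 5.368°, 22.218°, 0.174°, 4.454°, 6.753°, 7.450°, 1.349°, 312.234°.
Largest gap = 312.234° ⇒ minimal covering band is its complement: 360° − 312.234° = 47.766°.
Band runs from +37.373° eastward to +85.139°.

47.766°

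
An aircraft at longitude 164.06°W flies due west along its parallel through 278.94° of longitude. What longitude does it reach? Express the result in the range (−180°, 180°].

Start at -164.06°; shift −278.94° → -443.00°.
-443.00° lies outside (−180°, 180°]; add 360° → -83.00°.

83.00°W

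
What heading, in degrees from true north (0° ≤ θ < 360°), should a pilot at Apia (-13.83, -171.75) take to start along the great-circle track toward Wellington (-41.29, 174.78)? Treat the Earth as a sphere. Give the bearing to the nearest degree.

Δλ = 174.78 − -171.75 = 346.53°; wrapped into (−180°, 180°]: -13.47°.
θ = atan2( sin Δλ · cos φ₂ , cos φ₁ · sin φ₂ − sin φ₁ · cos φ₂ · cos Δλ )
  = atan2(-0.17502, -0.46607) = -159.417° → normalised to [0°, 360°): 200.583°.

201°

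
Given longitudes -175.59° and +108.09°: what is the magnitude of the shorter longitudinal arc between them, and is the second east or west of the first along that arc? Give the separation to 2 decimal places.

76.32° west

Raw difference: 108.09 − -175.59 = 283.68°.
Normalise into (−180°, 180°]: 283.68° − 360° = -76.32°.
Negative ⇒ the second point lies to the west; separation 76.32°.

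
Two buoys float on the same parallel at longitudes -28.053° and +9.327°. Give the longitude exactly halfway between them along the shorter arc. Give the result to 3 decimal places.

-9.363°

Signed shortest Δλ from -28.053° to +9.327° is +37.380°.
Midpoint longitude = -28.053° + (+37.380°)/2 = -28.053° + 18.690° = -9.363°.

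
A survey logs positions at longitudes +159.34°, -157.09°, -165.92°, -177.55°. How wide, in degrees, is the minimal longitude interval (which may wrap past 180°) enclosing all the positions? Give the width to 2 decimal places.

43.57°

Sort the longitudes: -177.55°, -165.92°, -157.09°, +159.34°.
Eastward gaps between consecutive values (wrapping around): 11.63°, 8.83°, 316.43°, 23.11°.
Largest gap = 316.43° ⇒ minimal covering band is its complement: 360° − 316.43° = 43.57°.
Band runs from +159.34° eastward to -157.09°, crossing the antimeridian.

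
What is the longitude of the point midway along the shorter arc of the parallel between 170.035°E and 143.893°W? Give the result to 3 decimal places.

Signed shortest Δλ from +170.035° to -143.893° is +46.072°.
Midpoint longitude = +170.035° + (+46.072°)/2 = +170.035° + 23.036° = +193.071°.
Normalise into (−180°, 180°]: -166.929°.
(The naïve average (+170.035 + -143.893)/2 = 13.071° is on the wrong side of the globe.)

166.929°W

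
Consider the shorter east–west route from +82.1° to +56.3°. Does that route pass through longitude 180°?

No

Signed shortest Δλ = ((56.3 − 82.1 + 180) mod 360) − 180 = -25.8°.
Going west by 25.8° from +82.1° reaches +56.3° without touching 180°.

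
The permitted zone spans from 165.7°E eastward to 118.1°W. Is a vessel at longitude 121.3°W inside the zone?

Band width going east from +165.7° to -118.1°: ((-118.1 − 165.7) mod 360) = 76.2°.
Offset of -121.3° east of the west edge: ((-121.3 − 165.7) mod 360) = 73.0°.
73.0° ≤ 76.2° ⇒ inside.

Yes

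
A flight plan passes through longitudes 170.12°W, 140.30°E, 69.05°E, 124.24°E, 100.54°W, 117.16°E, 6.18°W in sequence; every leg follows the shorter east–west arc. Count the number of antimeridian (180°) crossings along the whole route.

Leg 1: -170.12° → +140.30°, shortest Δλ = -49.58° (west) — crosses 180°.
Leg 2: +140.30° → +69.05°, shortest Δλ = -71.25° (west) — does not cross 180°.
Leg 3: +69.05° → +124.24°, shortest Δλ = 55.19° (east) — does not cross 180°.
Leg 4: +124.24° → -100.54°, shortest Δλ = 135.22° (east) — crosses 180°.
Leg 5: -100.54° → +117.16°, shortest Δλ = -142.3° (west) — crosses 180°.
Leg 6: +117.16° → -6.18°, shortest Δλ = -123.34° (west) — does not cross 180°.
Total crossings: 3.

3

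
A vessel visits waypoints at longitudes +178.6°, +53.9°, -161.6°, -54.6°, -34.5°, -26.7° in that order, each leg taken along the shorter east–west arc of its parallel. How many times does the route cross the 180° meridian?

Leg 1: +178.6° → +53.9°, shortest Δλ = -124.7° (west) — does not cross 180°.
Leg 2: +53.9° → -161.6°, shortest Δλ = 144.5° (east) — crosses 180°.
Leg 3: -161.6° → -54.6°, shortest Δλ = 107.0° (east) — does not cross 180°.
Leg 4: -54.6° → -34.5°, shortest Δλ = 20.1° (east) — does not cross 180°.
Leg 5: -34.5° → -26.7°, shortest Δλ = 7.8° (east) — does not cross 180°.
Total crossings: 1.

1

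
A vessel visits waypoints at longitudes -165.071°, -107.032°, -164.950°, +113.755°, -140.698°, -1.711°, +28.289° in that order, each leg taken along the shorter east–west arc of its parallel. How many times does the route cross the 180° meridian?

Leg 1: -165.071° → -107.032°, shortest Δλ = 58.039° (east) — does not cross 180°.
Leg 2: -107.032° → -164.950°, shortest Δλ = -57.918° (west) — does not cross 180°.
Leg 3: -164.950° → +113.755°, shortest Δλ = -81.295° (west) — crosses 180°.
Leg 4: +113.755° → -140.698°, shortest Δλ = 105.547° (east) — crosses 180°.
Leg 5: -140.698° → -1.711°, shortest Δλ = 138.987° (east) — does not cross 180°.
Leg 6: -1.711° → +28.289°, shortest Δλ = 30.0° (east) — does not cross 180°.
Total crossings: 2.

2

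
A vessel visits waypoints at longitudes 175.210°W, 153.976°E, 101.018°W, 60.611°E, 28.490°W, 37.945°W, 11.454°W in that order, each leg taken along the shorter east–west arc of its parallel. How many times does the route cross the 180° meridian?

2

Leg 1: -175.210° → +153.976°, shortest Δλ = -30.814° (west) — crosses 180°.
Leg 2: +153.976° → -101.018°, shortest Δλ = 105.006° (east) — crosses 180°.
Leg 3: -101.018° → +60.611°, shortest Δλ = 161.629° (east) — does not cross 180°.
Leg 4: +60.611° → -28.490°, shortest Δλ = -89.101° (west) — does not cross 180°.
Leg 5: -28.490° → -37.945°, shortest Δλ = -9.455° (west) — does not cross 180°.
Leg 6: -37.945° → -11.454°, shortest Δλ = 26.491° (east) — does not cross 180°.
Total crossings: 2.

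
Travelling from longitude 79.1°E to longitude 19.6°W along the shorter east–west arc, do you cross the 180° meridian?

Signed shortest Δλ = ((-19.6 − 79.1 + 180) mod 360) − 180 = -98.7°.
Going west by 98.7° from +79.1° reaches -19.6° without touching 180°.

No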